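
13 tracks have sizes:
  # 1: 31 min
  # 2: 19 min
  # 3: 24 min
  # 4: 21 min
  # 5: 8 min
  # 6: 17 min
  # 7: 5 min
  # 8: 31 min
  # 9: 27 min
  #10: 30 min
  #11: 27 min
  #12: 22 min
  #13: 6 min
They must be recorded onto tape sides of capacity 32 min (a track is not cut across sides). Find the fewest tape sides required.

Total = 31 + 31 + 30 + 27 + 27 + 24 + 22 + 21 + 19 + 17 + 8 + 6 + 5 = 268 min.
Lower bound: ⌈268/32⌉ = 9 tape sides.
Also, 10 tracks each exceed 16 min, and no two of those can share a side, so at least 10 tape sides are needed.
A packing using 10 tape sides:
  side 1: 31 = 31
  side 2: 31 = 31
  side 3: 30 = 30
  side 4: 27 + 5 = 32
  side 5: 27 = 27
  side 6: 24 + 8 = 32
  side 7: 22 + 6 = 28
  side 8: 21 = 21
  side 9: 19 = 19
  side 10: 17 = 17
This matches the lower bound, so 10 is optimal.

10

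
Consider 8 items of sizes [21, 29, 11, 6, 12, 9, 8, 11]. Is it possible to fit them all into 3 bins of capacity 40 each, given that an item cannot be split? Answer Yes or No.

A valid assignment using 3 bins:
  bin 1: 29 + 11 = 40
  bin 2: 21 + 12 + 6 = 39
  bin 3: 11 + 9 + 8 = 28
Every load is within 40, so 3 bins suffice.

Yes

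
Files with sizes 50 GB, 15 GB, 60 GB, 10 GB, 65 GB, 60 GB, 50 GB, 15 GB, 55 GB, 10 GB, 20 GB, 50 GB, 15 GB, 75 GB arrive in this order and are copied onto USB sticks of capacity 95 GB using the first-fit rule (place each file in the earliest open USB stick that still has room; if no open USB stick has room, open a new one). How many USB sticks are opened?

  50 → USB stick 1 (new)  [load 50/95]
  15 → USB stick 1  [load 65/95]
  60 → USB stick 2 (new)  [load 60/95]
  10 → USB stick 1  [load 75/95]
  65 → USB stick 3 (new)  [load 65/95]
  60 → USB stick 4 (new)  [load 60/95]
  50 → USB stick 5 (new)  [load 50/95]
  15 → USB stick 1  [load 90/95]
  55 → USB stick 6 (new)  [load 55/95]
  10 → USB stick 2  [load 70/95]
  20 → USB stick 2  [load 90/95]
  50 → USB stick 7 (new)  [load 50/95]
  15 → USB stick 3  [load 80/95]
  75 → USB stick 8 (new)  [load 75/95]
8 USB sticks opened.

8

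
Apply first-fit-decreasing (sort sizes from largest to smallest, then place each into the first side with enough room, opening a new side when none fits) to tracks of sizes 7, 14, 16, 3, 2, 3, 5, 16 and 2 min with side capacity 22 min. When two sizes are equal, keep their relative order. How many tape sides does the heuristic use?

4

Sorted descending: 16, 16, 14, 7, 5, 3, 3, 2, 2.
  16 → side 1 (new)  [load 16/22]
  16 → side 2 (new)  [load 16/22]
  14 → side 3 (new)  [load 14/22]
  7 → side 3  [load 21/22]
  5 → side 1  [load 21/22]
  3 → side 2  [load 19/22]
  3 → side 2  [load 22/22]
  2 → side 4 (new)  [load 2/22]
  2 → side 4  [load 4/22]
4 tape sides opened.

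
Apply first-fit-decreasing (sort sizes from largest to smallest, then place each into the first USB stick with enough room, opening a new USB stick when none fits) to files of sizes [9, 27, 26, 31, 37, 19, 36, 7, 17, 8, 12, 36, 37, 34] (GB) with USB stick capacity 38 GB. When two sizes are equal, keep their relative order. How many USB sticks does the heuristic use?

10

Sorted descending: 37, 37, 36, 36, 34, 31, 27, 26, 19, 17, 12, 9, 8, 7.
  37 → USB stick 1 (new)  [load 37/38]
  37 → USB stick 2 (new)  [load 37/38]
  36 → USB stick 3 (new)  [load 36/38]
  36 → USB stick 4 (new)  [load 36/38]
  34 → USB stick 5 (new)  [load 34/38]
  31 → USB stick 6 (new)  [load 31/38]
  27 → USB stick 7 (new)  [load 27/38]
  26 → USB stick 8 (new)  [load 26/38]
  19 → USB stick 9 (new)  [load 19/38]
  17 → USB stick 9  [load 36/38]
  12 → USB stick 8  [load 38/38]
  9 → USB stick 7  [load 36/38]
  8 → USB stick 10 (new)  [load 8/38]
  7 → USB stick 6  [load 38/38]
10 USB sticks opened.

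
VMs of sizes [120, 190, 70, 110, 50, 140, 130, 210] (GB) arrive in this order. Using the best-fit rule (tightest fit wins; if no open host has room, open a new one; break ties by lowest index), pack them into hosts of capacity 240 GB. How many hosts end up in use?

5

  120 → host 1 (new)  [load 120/240]
  190 → host 2 (new)  [load 190/240]
  70 → host 1  [load 190/240]
  110 → host 3 (new)  [load 110/240]
  50 → host 1  [load 240/240]
  140 → host 4 (new)  [load 140/240]
  130 → host 3  [load 240/240]
  210 → host 5 (new)  [load 210/240]
5 hosts opened.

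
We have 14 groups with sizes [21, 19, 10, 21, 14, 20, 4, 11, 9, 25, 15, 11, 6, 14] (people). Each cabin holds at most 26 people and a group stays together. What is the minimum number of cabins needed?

9

Total = 25 + 21 + 21 + 20 + 19 + 15 + 14 + 14 + 11 + 11 + 10 + 9 + 6 + 4 = 200 people.
Lower bound: ⌈200/26⌉ = 8 cabins.
A packing using 9 cabins:
  cabin 1: 25 = 25
  cabin 2: 21 + 4 = 25
  cabin 3: 21 = 21
  cabin 4: 20 + 6 = 26
  cabin 5: 19 = 19
  cabin 6: 15 + 11 = 26
  cabin 7: 14 + 11 = 25
  cabin 8: 14 + 10 = 24
  cabin 9: 9 = 9
No arrangement into 8 cabins stays within capacity, so 9 is optimal.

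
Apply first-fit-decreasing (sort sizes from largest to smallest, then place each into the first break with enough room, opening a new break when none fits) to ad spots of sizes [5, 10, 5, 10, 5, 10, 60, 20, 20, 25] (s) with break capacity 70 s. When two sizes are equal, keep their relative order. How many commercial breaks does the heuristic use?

Sorted descending: 60, 25, 20, 20, 10, 10, 10, 5, 5, 5.
  60 → break 1 (new)  [load 60/70]
  25 → break 2 (new)  [load 25/70]
  20 → break 2  [load 45/70]
  20 → break 2  [load 65/70]
  10 → break 1  [load 70/70]
  10 → break 3 (new)  [load 10/70]
  10 → break 3  [load 20/70]
  5 → break 2  [load 70/70]
  5 → break 3  [load 25/70]
  5 → break 3  [load 30/70]
3 commercial breaks opened.

3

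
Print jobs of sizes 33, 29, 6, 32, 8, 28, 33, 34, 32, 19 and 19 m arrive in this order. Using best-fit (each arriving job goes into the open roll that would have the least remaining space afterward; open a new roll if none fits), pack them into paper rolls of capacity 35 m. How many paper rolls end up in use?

  33 → roll 1 (new)  [load 33/35]
  29 → roll 2 (new)  [load 29/35]
  6 → roll 2  [load 35/35]
  32 → roll 3 (new)  [load 32/35]
  8 → roll 4 (new)  [load 8/35]
  28 → roll 5 (new)  [load 28/35]
  33 → roll 6 (new)  [load 33/35]
  34 → roll 7 (new)  [load 34/35]
  32 → roll 8 (new)  [load 32/35]
  19 → roll 4  [load 27/35]
  19 → roll 9 (new)  [load 19/35]
9 paper rolls opened.

9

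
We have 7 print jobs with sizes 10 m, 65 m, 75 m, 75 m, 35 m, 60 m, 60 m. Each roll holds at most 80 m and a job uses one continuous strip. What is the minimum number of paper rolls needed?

6

Total = 75 + 75 + 65 + 60 + 60 + 35 + 10 = 380 m.
Lower bound: ⌈380/80⌉ = 5 paper rolls.
A packing using 6 paper rolls:
  roll 1: 75 = 75
  roll 2: 75 = 75
  roll 3: 65 + 10 = 75
  roll 4: 60 = 60
  roll 5: 60 = 60
  roll 6: 35 = 35
No arrangement into 5 paper rolls stays within capacity, so 6 is optimal.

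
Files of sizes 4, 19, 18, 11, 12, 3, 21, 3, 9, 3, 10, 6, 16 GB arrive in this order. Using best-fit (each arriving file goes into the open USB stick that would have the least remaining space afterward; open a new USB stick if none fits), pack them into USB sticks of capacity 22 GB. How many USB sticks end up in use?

  4 → USB stick 1 (new)  [load 4/22]
  19 → USB stick 2 (new)  [load 19/22]
  18 → USB stick 1  [load 22/22]
  11 → USB stick 3 (new)  [load 11/22]
  12 → USB stick 4 (new)  [load 12/22]
  3 → USB stick 2  [load 22/22]
  21 → USB stick 5 (new)  [load 21/22]
  3 → USB stick 4  [load 15/22]
  9 → USB stick 3  [load 20/22]
  3 → USB stick 4  [load 18/22]
  10 → USB stick 6 (new)  [load 10/22]
  6 → USB stick 6  [load 16/22]
  16 → USB stick 7 (new)  [load 16/22]
7 USB sticks opened.

7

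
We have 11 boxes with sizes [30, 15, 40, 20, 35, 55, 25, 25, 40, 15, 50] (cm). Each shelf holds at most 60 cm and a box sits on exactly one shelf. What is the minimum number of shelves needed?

Total = 55 + 50 + 40 + 40 + 35 + 30 + 25 + 25 + 20 + 15 + 15 = 350 cm.
Lower bound: ⌈350/60⌉ = 6 shelves.
A packing using 7 shelves:
  shelf 1: 55 = 55
  shelf 2: 50 = 50
  shelf 3: 40 + 20 = 60
  shelf 4: 40 + 15 = 55
  shelf 5: 35 + 25 = 60
  shelf 6: 30 + 25 = 55
  shelf 7: 15 = 15
No arrangement into 6 shelves stays within capacity, so 7 is optimal.

7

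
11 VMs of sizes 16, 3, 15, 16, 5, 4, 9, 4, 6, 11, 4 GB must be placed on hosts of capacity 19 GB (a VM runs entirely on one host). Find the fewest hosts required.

6

Total = 16 + 16 + 15 + 11 + 9 + 6 + 5 + 4 + 4 + 4 + 3 = 93 GB.
Lower bound: ⌈93/19⌉ = 5 hosts.
A packing using 6 hosts:
  host 1: 16 + 3 = 19
  host 2: 16 = 16
  host 3: 15 + 4 = 19
  host 4: 11 + 6 = 17
  host 5: 9 + 5 + 4 = 18
  host 6: 4 = 4
No arrangement into 5 hosts stays within capacity, so 6 is optimal.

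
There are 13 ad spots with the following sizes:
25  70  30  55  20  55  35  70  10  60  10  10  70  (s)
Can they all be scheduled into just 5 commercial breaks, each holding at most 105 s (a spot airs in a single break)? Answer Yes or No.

Total = 520 s; ⌈520/105⌉ = 5.
6 ad spots each exceed half the capacity and cannot share a break, forcing at least 6 commercial breaks.
At least 6 commercial breaks are required, but only 5 are allowed.

No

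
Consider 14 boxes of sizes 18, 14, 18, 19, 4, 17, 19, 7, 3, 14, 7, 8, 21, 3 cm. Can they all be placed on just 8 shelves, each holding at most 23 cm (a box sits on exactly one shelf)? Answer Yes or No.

Total = 172 cm; ⌈172/23⌉ = 8.
The bound of 8 does not rule out 8, but exhaustive search shows no assignment into 8 shelves of capacity 23 cm exists — the minimum is 9.

No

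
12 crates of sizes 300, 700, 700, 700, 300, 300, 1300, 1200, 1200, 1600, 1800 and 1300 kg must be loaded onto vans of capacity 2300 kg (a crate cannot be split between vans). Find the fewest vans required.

Total = 1800 + 1600 + 1300 + 1300 + 1200 + 1200 + 700 + 700 + 700 + 300 + 300 + 300 = 11400 kg.
Lower bound: ⌈11400/2300⌉ = 5 vans.
Also, 6 crates each exceed 1150 kg, and no two of those can share a van, so at least 6 vans are needed.
A packing using 6 vans:
  van 1: 1800 + 300 = 2100
  van 2: 1600 + 700 = 2300
  van 3: 1300 + 700 + 300 = 2300
  van 4: 1300 + 700 + 300 = 2300
  van 5: 1200 = 1200
  van 6: 1200 = 1200
This matches the lower bound, so 6 is optimal.

6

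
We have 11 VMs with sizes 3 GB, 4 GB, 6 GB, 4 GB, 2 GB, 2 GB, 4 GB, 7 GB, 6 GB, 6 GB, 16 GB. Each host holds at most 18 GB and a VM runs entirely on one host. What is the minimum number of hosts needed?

4

Total = 16 + 7 + 6 + 6 + 6 + 4 + 4 + 4 + 3 + 2 + 2 = 60 GB.
Lower bound: ⌈60/18⌉ = 4 hosts.
A packing using 4 hosts:
  host 1: 16 + 2 = 18
  host 2: 7 + 6 + 4 = 17
  host 3: 6 + 6 + 4 + 2 = 18
  host 4: 4 + 3 = 7
This matches the lower bound, so 4 is optimal.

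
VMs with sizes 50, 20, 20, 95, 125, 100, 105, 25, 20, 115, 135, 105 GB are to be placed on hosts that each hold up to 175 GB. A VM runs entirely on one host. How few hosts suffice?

7

Total = 135 + 125 + 115 + 105 + 105 + 100 + 95 + 50 + 25 + 20 + 20 + 20 = 915 GB.
Lower bound: ⌈915/175⌉ = 6 hosts.
Also, 7 VMs each exceed 175/2 GB, and no two of those can share a host, so at least 7 hosts are needed.
A packing using 7 hosts:
  host 1: 135 + 25 = 160
  host 2: 125 + 50 = 175
  host 3: 115 + 20 + 20 + 20 = 175
  host 4: 105 = 105
  host 5: 105 = 105
  host 6: 100 = 100
  host 7: 95 = 95
This matches the lower bound, so 7 is optimal.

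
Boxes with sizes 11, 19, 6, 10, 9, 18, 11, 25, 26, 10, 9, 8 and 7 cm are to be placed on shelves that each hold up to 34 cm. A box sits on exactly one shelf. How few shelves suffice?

Total = 26 + 25 + 19 + 18 + 11 + 11 + 10 + 10 + 9 + 9 + 8 + 7 + 6 = 169 cm.
Lower bound: ⌈169/34⌉ = 5 shelves.
A packing using 6 shelves:
  shelf 1: 26 + 8 = 34
  shelf 2: 25 + 9 = 34
  shelf 3: 19 + 11 = 30
  shelf 4: 18 + 11 = 29
  shelf 5: 10 + 10 + 9 = 29
  shelf 6: 7 + 6 = 13
No arrangement into 5 shelves stays within capacity, so 6 is optimal.

6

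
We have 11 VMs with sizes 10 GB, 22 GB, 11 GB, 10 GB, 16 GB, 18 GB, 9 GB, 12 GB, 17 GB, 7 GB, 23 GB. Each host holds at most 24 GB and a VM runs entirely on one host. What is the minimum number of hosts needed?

Total = 23 + 22 + 18 + 17 + 16 + 12 + 11 + 10 + 10 + 9 + 7 = 155 GB.
Lower bound: ⌈155/24⌉ = 7 hosts.
A packing using 8 hosts:
  host 1: 23 = 23
  host 2: 22 = 22
  host 3: 18 = 18
  host 4: 17 + 7 = 24
  host 5: 16 = 16
  host 6: 12 + 11 = 23
  host 7: 10 + 10 = 20
  host 8: 9 = 9
No arrangement into 7 hosts stays within capacity, so 8 is optimal.

8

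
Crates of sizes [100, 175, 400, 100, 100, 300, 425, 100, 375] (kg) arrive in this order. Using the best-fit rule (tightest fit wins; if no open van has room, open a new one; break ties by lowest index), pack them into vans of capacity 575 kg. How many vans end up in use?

  100 → van 1 (new)  [load 100/575]
  175 → van 1  [load 275/575]
  400 → van 2 (new)  [load 400/575]
  100 → van 2  [load 500/575]
  100 → van 1  [load 375/575]
  300 → van 3 (new)  [load 300/575]
  425 → van 4 (new)  [load 425/575]
  100 → van 4  [load 525/575]
  375 → van 5 (new)  [load 375/575]
5 vans opened.

5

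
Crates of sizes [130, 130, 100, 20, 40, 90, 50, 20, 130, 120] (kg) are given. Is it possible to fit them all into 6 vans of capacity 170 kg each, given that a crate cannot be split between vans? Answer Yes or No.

Yes

A valid assignment using 6 vans:
  van 1: 130 + 40 = 170
  van 2: 130 + 20 + 20 = 170
  van 3: 130 = 130
  van 4: 120 + 50 = 170
  van 5: 100 = 100
  van 6: 90 = 90
Every load is within 170 kg, so 6 vans suffice.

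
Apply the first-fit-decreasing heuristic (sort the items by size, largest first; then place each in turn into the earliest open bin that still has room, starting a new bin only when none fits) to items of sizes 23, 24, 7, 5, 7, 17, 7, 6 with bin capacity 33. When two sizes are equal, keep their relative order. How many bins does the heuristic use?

4

Sorted descending: 24, 23, 17, 7, 7, 7, 6, 5.
  24 → bin 1 (new)  [load 24/33]
  23 → bin 2 (new)  [load 23/33]
  17 → bin 3 (new)  [load 17/33]
  7 → bin 1  [load 31/33]
  7 → bin 2  [load 30/33]
  7 → bin 3  [load 24/33]
  6 → bin 3  [load 30/33]
  5 → bin 4 (new)  [load 5/33]
4 bins opened.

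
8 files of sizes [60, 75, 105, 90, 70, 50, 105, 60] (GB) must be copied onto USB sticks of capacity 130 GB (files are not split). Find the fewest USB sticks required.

6

Total = 105 + 105 + 90 + 75 + 70 + 60 + 60 + 50 = 615 GB.
Lower bound: ⌈615/130⌉ = 5 USB sticks.
A packing using 6 USB sticks:
  USB stick 1: 105 = 105
  USB stick 2: 105 = 105
  USB stick 3: 90 = 90
  USB stick 4: 75 + 50 = 125
  USB stick 5: 70 + 60 = 130
  USB stick 6: 60 = 60
No arrangement into 5 USB sticks stays within capacity, so 6 is optimal.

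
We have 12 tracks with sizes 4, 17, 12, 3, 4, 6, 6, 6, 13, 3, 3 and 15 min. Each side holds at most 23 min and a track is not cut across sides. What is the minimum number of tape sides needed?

Total = 17 + 15 + 13 + 12 + 6 + 6 + 6 + 4 + 4 + 3 + 3 + 3 = 92 min.
Lower bound: ⌈92/23⌉ = 4 tape sides.
A packing using 5 tape sides:
  side 1: 17 + 6 = 23
  side 2: 15 + 6 = 21
  side 3: 13 + 6 + 4 = 23
  side 4: 12 + 4 + 3 + 3 = 22
  side 5: 3 = 3
No arrangement into 4 tape sides stays within capacity, so 5 is optimal.

5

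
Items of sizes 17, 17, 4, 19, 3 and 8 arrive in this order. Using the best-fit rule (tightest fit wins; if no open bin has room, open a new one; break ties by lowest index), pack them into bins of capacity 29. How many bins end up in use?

  17 → bin 1 (new)  [load 17/29]
  17 → bin 2 (new)  [load 17/29]
  4 → bin 1  [load 21/29]
  19 → bin 3 (new)  [load 19/29]
  3 → bin 1  [load 24/29]
  8 → bin 3  [load 27/29]
3 bins opened.

3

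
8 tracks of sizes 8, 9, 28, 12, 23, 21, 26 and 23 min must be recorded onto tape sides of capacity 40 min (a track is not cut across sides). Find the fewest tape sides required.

Total = 28 + 26 + 23 + 23 + 21 + 12 + 9 + 8 = 150 min.
Lower bound: ⌈150/40⌉ = 4 tape sides.
Also, 5 tracks each exceed 20 min, and no two of those can share a side, so at least 5 tape sides are needed.
A packing using 5 tape sides:
  side 1: 28 + 12 = 40
  side 2: 26 + 9 = 35
  side 3: 23 + 8 = 31
  side 4: 23 = 23
  side 5: 21 = 21
This matches the lower bound, so 5 is optimal.

5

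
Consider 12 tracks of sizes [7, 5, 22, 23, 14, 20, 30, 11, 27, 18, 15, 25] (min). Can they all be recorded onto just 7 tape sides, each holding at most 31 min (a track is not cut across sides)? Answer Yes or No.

No

Total = 217 min; ⌈217/31⌉ = 7.
The bound of 7 does not rule out 7, but exhaustive search shows no assignment into 7 tape sides of capacity 31 min exists — the minimum is 8.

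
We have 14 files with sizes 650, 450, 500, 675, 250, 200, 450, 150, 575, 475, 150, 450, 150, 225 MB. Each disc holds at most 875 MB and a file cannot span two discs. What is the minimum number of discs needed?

Total = 675 + 650 + 575 + 500 + 475 + 450 + 450 + 450 + 250 + 225 + 200 + 150 + 150 + 150 = 5350 MB.
Lower bound: ⌈5350/875⌉ = 7 discs.
Also, 8 files each exceed 875/2 MB, and no two of those can share a disc, so at least 8 discs are needed.
A packing using 8 discs:
  disc 1: 675 + 200 = 875
  disc 2: 650 + 225 = 875
  disc 3: 575 + 250 = 825
  disc 4: 500 + 150 + 150 = 800
  disc 5: 475 + 150 = 625
  disc 6: 450 = 450
  disc 7: 450 = 450
  disc 8: 450 = 450
This matches the lower bound, so 8 is optimal.

8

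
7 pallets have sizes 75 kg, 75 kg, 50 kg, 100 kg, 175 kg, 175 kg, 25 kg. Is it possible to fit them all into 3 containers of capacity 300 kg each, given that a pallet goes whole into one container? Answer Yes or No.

A valid assignment using 3 containers:
  container 1: 175 + 100 + 25 = 300
  container 2: 175 + 75 + 50 = 300
  container 3: 75 = 75
Every load is within 300 kg, so 3 containers suffice.

Yes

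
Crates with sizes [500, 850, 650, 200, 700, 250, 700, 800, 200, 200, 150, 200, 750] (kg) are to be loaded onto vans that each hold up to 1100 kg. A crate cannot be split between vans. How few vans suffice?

7

Total = 850 + 800 + 750 + 700 + 700 + 650 + 500 + 250 + 200 + 200 + 200 + 200 + 150 = 6150 kg.
Lower bound: ⌈6150/1100⌉ = 6 vans.
A packing using 7 vans:
  van 1: 850 + 250 = 1100
  van 2: 800 + 200 = 1000
  van 3: 750 + 200 + 150 = 1100
  van 4: 700 + 200 + 200 = 1100
  van 5: 700 = 700
  van 6: 650 = 650
  van 7: 500 = 500
No arrangement into 6 vans stays within capacity, so 7 is optimal.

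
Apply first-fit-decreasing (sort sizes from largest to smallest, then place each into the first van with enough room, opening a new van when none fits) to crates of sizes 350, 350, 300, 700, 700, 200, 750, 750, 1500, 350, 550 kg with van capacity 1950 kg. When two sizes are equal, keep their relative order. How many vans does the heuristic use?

Sorted descending: 1500, 750, 750, 700, 700, 550, 350, 350, 350, 300, 200.
  1500 → van 1 (new)  [load 1500/1950]
  750 → van 2 (new)  [load 750/1950]
  750 → van 2  [load 1500/1950]
  700 → van 3 (new)  [load 700/1950]
  700 → van 3  [load 1400/1950]
  550 → van 3  [load 1950/1950]
  350 → van 1  [load 1850/1950]
  350 → van 2  [load 1850/1950]
  350 → van 4 (new)  [load 350/1950]
  300 → van 4  [load 650/1950]
  200 → van 4  [load 850/1950]
4 vans opened.

4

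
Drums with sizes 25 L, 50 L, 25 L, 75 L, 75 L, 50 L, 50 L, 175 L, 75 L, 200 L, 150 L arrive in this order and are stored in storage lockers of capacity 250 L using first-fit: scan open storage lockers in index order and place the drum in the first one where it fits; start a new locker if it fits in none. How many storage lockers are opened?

5

  25 → locker 1 (new)  [load 25/250]
  50 → locker 1  [load 75/250]
  25 → locker 1  [load 100/250]
  75 → locker 1  [load 175/250]
  75 → locker 1  [load 250/250]
  50 → locker 2 (new)  [load 50/250]
  50 → locker 2  [load 100/250]
  175 → locker 3 (new)  [load 175/250]
  75 → locker 2  [load 175/250]
  200 → locker 4 (new)  [load 200/250]
  150 → locker 5 (new)  [load 150/250]
5 storage lockers opened.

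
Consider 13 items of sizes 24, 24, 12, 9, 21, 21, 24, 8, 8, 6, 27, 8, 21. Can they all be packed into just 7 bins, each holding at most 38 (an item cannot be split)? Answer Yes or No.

Yes

A valid assignment using 7 bins:
  bin 1: 27 + 9 = 36
  bin 2: 24 + 12 = 36
  bin 3: 24 + 8 + 6 = 38
  bin 4: 24 + 8 = 32
  bin 5: 21 + 8 = 29
  bin 6: 21 = 21
  bin 7: 21 = 21
Every load is within 38, so 7 bins suffice.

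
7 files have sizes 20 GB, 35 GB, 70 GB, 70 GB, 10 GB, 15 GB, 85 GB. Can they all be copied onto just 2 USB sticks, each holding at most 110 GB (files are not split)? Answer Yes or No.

No

Total = 305 GB; ⌈305/110⌉ = 3.
At least 3 USB sticks are required, but only 2 are allowed.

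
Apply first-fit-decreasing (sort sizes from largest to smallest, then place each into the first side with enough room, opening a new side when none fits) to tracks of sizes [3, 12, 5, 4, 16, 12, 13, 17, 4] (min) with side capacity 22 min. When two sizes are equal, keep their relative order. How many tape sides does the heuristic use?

Sorted descending: 17, 16, 13, 12, 12, 5, 4, 4, 3.
  17 → side 1 (new)  [load 17/22]
  16 → side 2 (new)  [load 16/22]
  13 → side 3 (new)  [load 13/22]
  12 → side 4 (new)  [load 12/22]
  12 → side 5 (new)  [load 12/22]
  5 → side 1  [load 22/22]
  4 → side 2  [load 20/22]
  4 → side 3  [load 17/22]
  3 → side 3  [load 20/22]
5 tape sides opened.

5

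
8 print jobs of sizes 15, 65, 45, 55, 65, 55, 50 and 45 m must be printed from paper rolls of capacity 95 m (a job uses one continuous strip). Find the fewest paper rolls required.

6

Total = 65 + 65 + 55 + 55 + 50 + 45 + 45 + 15 = 395 m.
Lower bound: ⌈395/95⌉ = 5 paper rolls.
A packing using 6 paper rolls:
  roll 1: 65 + 15 = 80
  roll 2: 65 = 65
  roll 3: 55 = 55
  roll 4: 55 = 55
  roll 5: 50 + 45 = 95
  roll 6: 45 = 45
No arrangement into 5 paper rolls stays within capacity, so 6 is optimal.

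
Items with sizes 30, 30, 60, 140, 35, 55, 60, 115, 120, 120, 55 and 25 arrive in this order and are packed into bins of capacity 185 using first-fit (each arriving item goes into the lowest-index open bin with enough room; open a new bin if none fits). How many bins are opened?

6

  30 → bin 1 (new)  [load 30/185]
  30 → bin 1  [load 60/185]
  60 → bin 1  [load 120/185]
  140 → bin 2 (new)  [load 140/185]
  35 → bin 1  [load 155/185]
  55 → bin 3 (new)  [load 55/185]
  60 → bin 3  [load 115/185]
  115 → bin 4 (new)  [load 115/185]
  120 → bin 5 (new)  [load 120/185]
  120 → bin 6 (new)  [load 120/185]
  55 → bin 3  [load 170/185]
  25 → bin 1  [load 180/185]
6 bins opened.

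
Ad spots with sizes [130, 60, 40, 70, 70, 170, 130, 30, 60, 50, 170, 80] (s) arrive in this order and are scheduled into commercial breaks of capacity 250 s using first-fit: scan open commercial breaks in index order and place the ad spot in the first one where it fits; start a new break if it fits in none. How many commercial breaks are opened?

  130 → break 1 (new)  [load 130/250]
  60 → break 1  [load 190/250]
  40 → break 1  [load 230/250]
  70 → break 2 (new)  [load 70/250]
  70 → break 2  [load 140/250]
  170 → break 3 (new)  [load 170/250]
  130 → break 4 (new)  [load 130/250]
  30 → break 2  [load 170/250]
  60 → break 2  [load 230/250]
  50 → break 3  [load 220/250]
  170 → break 5 (new)  [load 170/250]
  80 → break 4  [load 210/250]
5 commercial breaks opened.

5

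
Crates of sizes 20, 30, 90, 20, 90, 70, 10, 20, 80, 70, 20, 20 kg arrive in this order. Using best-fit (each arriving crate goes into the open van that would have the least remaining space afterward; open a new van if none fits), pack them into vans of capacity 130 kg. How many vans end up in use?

5

  20 → van 1 (new)  [load 20/130]
  30 → van 1  [load 50/130]
  90 → van 2 (new)  [load 90/130]
  20 → van 2  [load 110/130]
  90 → van 3 (new)  [load 90/130]
  70 → van 1  [load 120/130]
  10 → van 1  [load 130/130]
  20 → van 2  [load 130/130]
  80 → van 4 (new)  [load 80/130]
  70 → van 5 (new)  [load 70/130]
  20 → van 3  [load 110/130]
  20 → van 3  [load 130/130]
5 vans opened.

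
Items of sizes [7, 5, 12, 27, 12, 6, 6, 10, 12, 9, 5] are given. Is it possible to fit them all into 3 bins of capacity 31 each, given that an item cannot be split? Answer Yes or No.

Total = 111; ⌈111/31⌉ = 4.
At least 4 bins are required, but only 3 are allowed.

No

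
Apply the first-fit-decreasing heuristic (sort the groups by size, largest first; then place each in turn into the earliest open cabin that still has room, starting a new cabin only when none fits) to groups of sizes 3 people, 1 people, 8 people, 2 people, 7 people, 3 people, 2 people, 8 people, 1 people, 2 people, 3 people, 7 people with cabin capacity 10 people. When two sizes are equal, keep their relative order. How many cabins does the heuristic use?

Sorted descending: 8, 8, 7, 7, 3, 3, 3, 2, 2, 2, 1, 1.
  8 → cabin 1 (new)  [load 8/10]
  8 → cabin 2 (new)  [load 8/10]
  7 → cabin 3 (new)  [load 7/10]
  7 → cabin 4 (new)  [load 7/10]
  3 → cabin 3  [load 10/10]
  3 → cabin 4  [load 10/10]
  3 → cabin 5 (new)  [load 3/10]
  2 → cabin 1  [load 10/10]
  2 → cabin 2  [load 10/10]
  2 → cabin 5  [load 5/10]
  1 → cabin 5  [load 6/10]
  1 → cabin 5  [load 7/10]
5 cabins opened.

5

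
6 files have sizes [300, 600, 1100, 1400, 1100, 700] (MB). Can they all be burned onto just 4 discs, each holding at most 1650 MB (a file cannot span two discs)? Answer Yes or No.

Yes

A valid assignment using 4 discs:
  disc 1: 1400 = 1400
  disc 2: 1100 + 300 = 1400
  disc 3: 1100 = 1100
  disc 4: 700 + 600 = 1300
Every load is within 1650 MB, so 4 discs suffice.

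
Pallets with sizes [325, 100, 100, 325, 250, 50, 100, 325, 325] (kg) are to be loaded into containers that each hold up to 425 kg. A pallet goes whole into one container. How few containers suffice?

Total = 325 + 325 + 325 + 325 + 250 + 100 + 100 + 100 + 50 = 1900 kg.
Lower bound: ⌈1900/425⌉ = 5 containers.
A packing using 5 containers:
  container 1: 325 + 100 = 425
  container 2: 325 + 100 = 425
  container 3: 325 + 100 = 425
  container 4: 325 + 50 = 375
  container 5: 250 = 250
This matches the lower bound, so 5 is optimal.

5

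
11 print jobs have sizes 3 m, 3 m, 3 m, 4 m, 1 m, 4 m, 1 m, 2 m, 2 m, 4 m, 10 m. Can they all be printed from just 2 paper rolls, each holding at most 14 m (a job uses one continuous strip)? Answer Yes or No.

No

Total = 37 m; ⌈37/14⌉ = 3.
At least 3 paper rolls are required, but only 2 are allowed.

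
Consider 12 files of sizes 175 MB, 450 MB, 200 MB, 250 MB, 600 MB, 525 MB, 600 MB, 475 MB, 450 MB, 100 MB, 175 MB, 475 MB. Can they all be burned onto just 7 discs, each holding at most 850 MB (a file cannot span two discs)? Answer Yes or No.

A valid assignment using 7 discs:
  disc 1: 600 + 250 = 850
  disc 2: 600 + 200 = 800
  disc 3: 525 + 175 + 100 = 800
  disc 4: 475 + 175 = 650
  disc 5: 475 = 475
  disc 6: 450 = 450
  disc 7: 450 = 450
Every load is within 850 MB, so 7 discs suffice.

Yes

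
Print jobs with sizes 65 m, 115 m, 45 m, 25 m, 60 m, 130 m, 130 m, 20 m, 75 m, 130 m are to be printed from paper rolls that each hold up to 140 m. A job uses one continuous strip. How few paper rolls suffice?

Total = 130 + 130 + 130 + 115 + 75 + 65 + 60 + 45 + 25 + 20 = 795 m.
Lower bound: ⌈795/140⌉ = 6 paper rolls.
A packing using 6 paper rolls:
  roll 1: 130 = 130
  roll 2: 130 = 130
  roll 3: 130 = 130
  roll 4: 115 + 25 = 140
  roll 5: 75 + 65 = 140
  roll 6: 60 + 45 + 20 = 125
This matches the lower bound, so 6 is optimal.

6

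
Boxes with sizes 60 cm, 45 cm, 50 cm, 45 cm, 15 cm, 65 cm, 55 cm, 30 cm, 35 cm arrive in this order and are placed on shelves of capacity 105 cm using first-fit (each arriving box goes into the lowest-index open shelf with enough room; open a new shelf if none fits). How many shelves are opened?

  60 → shelf 1 (new)  [load 60/105]
  45 → shelf 1  [load 105/105]
  50 → shelf 2 (new)  [load 50/105]
  45 → shelf 2  [load 95/105]
  15 → shelf 3 (new)  [load 15/105]
  65 → shelf 3  [load 80/105]
  55 → shelf 4 (new)  [load 55/105]
  30 → shelf 4  [load 85/105]
  35 → shelf 5 (new)  [load 35/105]
5 shelves opened.

5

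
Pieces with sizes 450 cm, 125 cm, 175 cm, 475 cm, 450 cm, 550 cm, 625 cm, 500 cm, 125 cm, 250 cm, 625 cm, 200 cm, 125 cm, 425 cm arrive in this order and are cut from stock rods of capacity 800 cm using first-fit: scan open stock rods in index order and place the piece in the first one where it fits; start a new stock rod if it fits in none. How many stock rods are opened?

8

  450 → stock rod 1 (new)  [load 450/800]
  125 → stock rod 1  [load 575/800]
  175 → stock rod 1  [load 750/800]
  475 → stock rod 2 (new)  [load 475/800]
  450 → stock rod 3 (new)  [load 450/800]
  550 → stock rod 4 (new)  [load 550/800]
  625 → stock rod 5 (new)  [load 625/800]
  500 → stock rod 6 (new)  [load 500/800]
  125 → stock rod 2  [load 600/800]
  250 → stock rod 3  [load 700/800]
  625 → stock rod 7 (new)  [load 625/800]
  200 → stock rod 2  [load 800/800]
  125 → stock rod 4  [load 675/800]
  425 → stock rod 8 (new)  [load 425/800]
8 stock rods opened.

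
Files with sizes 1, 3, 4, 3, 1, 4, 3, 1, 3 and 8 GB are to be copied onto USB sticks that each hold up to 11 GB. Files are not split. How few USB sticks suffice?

3

Total = 8 + 4 + 4 + 3 + 3 + 3 + 3 + 1 + 1 + 1 = 31 GB.
Lower bound: ⌈31/11⌉ = 3 USB sticks.
A packing using 3 USB sticks:
  USB stick 1: 8 + 3 = 11
  USB stick 2: 4 + 4 + 3 = 11
  USB stick 3: 3 + 3 + 1 + 1 + 1 = 9
This matches the lower bound, so 3 is optimal.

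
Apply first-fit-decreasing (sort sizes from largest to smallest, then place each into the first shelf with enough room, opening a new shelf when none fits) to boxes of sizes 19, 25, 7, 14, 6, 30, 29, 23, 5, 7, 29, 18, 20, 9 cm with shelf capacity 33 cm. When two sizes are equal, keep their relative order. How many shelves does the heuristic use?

8

Sorted descending: 30, 29, 29, 25, 23, 20, 19, 18, 14, 9, 7, 7, 6, 5.
  30 → shelf 1 (new)  [load 30/33]
  29 → shelf 2 (new)  [load 29/33]
  29 → shelf 3 (new)  [load 29/33]
  25 → shelf 4 (new)  [load 25/33]
  23 → shelf 5 (new)  [load 23/33]
  20 → shelf 6 (new)  [load 20/33]
  19 → shelf 7 (new)  [load 19/33]
  18 → shelf 8 (new)  [load 18/33]
  14 → shelf 7  [load 33/33]
  9 → shelf 5  [load 32/33]
  7 → shelf 4  [load 32/33]
  7 → shelf 6  [load 27/33]
  6 → shelf 6  [load 33/33]
  5 → shelf 8  [load 23/33]
8 shelves opened.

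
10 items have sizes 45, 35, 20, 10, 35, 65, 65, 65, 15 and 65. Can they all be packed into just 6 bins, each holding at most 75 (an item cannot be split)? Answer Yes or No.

No

Total = 420; ⌈420/75⌉ = 6.
The bound of 6 does not rule out 6, but exhaustive search shows no assignment into 6 bins of capacity 75 exists — the minimum is 7.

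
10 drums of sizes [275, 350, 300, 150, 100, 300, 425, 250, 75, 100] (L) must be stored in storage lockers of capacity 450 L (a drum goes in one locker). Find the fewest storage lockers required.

6

Total = 425 + 350 + 300 + 300 + 275 + 250 + 150 + 100 + 100 + 75 = 2325 L.
Lower bound: ⌈2325/450⌉ = 6 storage lockers.
A packing using 6 storage lockers:
  locker 1: 425 = 425
  locker 2: 350 + 100 = 450
  locker 3: 300 + 150 = 450
  locker 4: 300 + 100 = 400
  locker 5: 275 + 75 = 350
  locker 6: 250 = 250
This matches the lower bound, so 6 is optimal.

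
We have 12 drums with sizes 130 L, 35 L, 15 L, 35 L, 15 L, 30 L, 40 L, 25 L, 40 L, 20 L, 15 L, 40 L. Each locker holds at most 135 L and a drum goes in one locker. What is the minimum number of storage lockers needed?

4

Total = 130 + 40 + 40 + 40 + 35 + 35 + 30 + 25 + 20 + 15 + 15 + 15 = 440 L.
Lower bound: ⌈440/135⌉ = 4 storage lockers.
A packing using 4 storage lockers:
  locker 1: 130 = 130
  locker 2: 40 + 40 + 40 + 15 = 135
  locker 3: 35 + 35 + 30 + 25 = 125
  locker 4: 20 + 15 + 15 = 50
This matches the lower bound, so 4 is optimal.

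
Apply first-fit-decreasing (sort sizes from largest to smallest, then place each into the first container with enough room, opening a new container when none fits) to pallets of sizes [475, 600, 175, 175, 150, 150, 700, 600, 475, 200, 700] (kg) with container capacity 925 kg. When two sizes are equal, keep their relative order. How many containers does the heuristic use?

6

Sorted descending: 700, 700, 600, 600, 475, 475, 200, 175, 175, 150, 150.
  700 → container 1 (new)  [load 700/925]
  700 → container 2 (new)  [load 700/925]
  600 → container 3 (new)  [load 600/925]
  600 → container 4 (new)  [load 600/925]
  475 → container 5 (new)  [load 475/925]
  475 → container 6 (new)  [load 475/925]
  200 → container 1  [load 900/925]
  175 → container 2  [load 875/925]
  175 → container 3  [load 775/925]
  150 → container 3  [load 925/925]
  150 → container 4  [load 750/925]
6 containers opened.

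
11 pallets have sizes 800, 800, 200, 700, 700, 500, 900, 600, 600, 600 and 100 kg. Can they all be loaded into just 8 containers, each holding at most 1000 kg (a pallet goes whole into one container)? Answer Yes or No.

Total = 6500 kg; ⌈6500/1000⌉ = 7.
8 pallets each exceed half the capacity and cannot share a container, forcing at least 8 containers.
The bound of 8 does not rule out 8, but exhaustive search shows no assignment into 8 containers of capacity 1000 kg exists — the minimum is 9.

No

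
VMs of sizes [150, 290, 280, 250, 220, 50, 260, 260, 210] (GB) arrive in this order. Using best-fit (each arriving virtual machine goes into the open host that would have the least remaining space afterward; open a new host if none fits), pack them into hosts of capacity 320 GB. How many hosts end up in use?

8

  150 → host 1 (new)  [load 150/320]
  290 → host 2 (new)  [load 290/320]
  280 → host 3 (new)  [load 280/320]
  250 → host 4 (new)  [load 250/320]
  220 → host 5 (new)  [load 220/320]
  50 → host 4  [load 300/320]
  260 → host 6 (new)  [load 260/320]
  260 → host 7 (new)  [load 260/320]
  210 → host 8 (new)  [load 210/320]
8 hosts opened.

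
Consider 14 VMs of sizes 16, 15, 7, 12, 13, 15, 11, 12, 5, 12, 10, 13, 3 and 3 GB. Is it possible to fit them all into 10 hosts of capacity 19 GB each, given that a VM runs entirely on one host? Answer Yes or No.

Yes

A valid assignment using 10 hosts:
  host 1: 16 + 3 = 19
  host 2: 15 + 3 = 18
  host 3: 15 = 15
  host 4: 13 + 5 = 18
  host 5: 13 = 13
  host 6: 12 + 7 = 19
  host 7: 12 = 12
  host 8: 12 = 12
  host 9: 11 = 11
  host 10: 10 = 10
Every load is within 19 GB, so 10 hosts suffice.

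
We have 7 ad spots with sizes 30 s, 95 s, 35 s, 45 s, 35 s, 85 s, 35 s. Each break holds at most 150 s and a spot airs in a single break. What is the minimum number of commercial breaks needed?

Total = 95 + 85 + 45 + 35 + 35 + 35 + 30 = 360 s.
Lower bound: ⌈360/150⌉ = 3 commercial breaks.
A packing using 3 commercial breaks:
  break 1: 95 + 45 = 140
  break 2: 85 + 35 + 30 = 150
  break 3: 35 + 35 = 70
This matches the lower bound, so 3 is optimal.

3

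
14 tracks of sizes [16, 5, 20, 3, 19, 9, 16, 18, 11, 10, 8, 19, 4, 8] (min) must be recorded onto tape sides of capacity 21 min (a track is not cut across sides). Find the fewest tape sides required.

9

Total = 20 + 19 + 19 + 18 + 16 + 16 + 11 + 10 + 9 + 8 + 8 + 5 + 4 + 3 = 166 min.
Lower bound: ⌈166/21⌉ = 8 tape sides.
A packing using 9 tape sides:
  side 1: 20 = 20
  side 2: 19 = 19
  side 3: 19 = 19
  side 4: 18 + 3 = 21
  side 5: 16 + 5 = 21
  side 6: 16 + 4 = 20
  side 7: 11 + 10 = 21
  side 8: 9 + 8 = 17
  side 9: 8 = 8
No arrangement into 8 tape sides stays within capacity, so 9 is optimal.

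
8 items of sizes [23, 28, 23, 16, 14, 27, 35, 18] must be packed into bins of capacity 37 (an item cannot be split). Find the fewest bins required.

Total = 35 + 28 + 27 + 23 + 23 + 18 + 16 + 14 = 184.
Lower bound: ⌈184/37⌉ = 5 bins.
A packing using 6 bins:
  bin 1: 35 = 35
  bin 2: 28 = 28
  bin 3: 27 = 27
  bin 4: 23 + 14 = 37
  bin 5: 23 = 23
  bin 6: 18 + 16 = 34
No arrangement into 5 bins stays within capacity, so 6 is optimal.

6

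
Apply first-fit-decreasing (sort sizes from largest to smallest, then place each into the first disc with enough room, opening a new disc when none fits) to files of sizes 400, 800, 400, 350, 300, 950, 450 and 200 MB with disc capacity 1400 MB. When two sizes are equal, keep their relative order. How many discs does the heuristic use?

Sorted descending: 950, 800, 450, 400, 400, 350, 300, 200.
  950 → disc 1 (new)  [load 950/1400]
  800 → disc 2 (new)  [load 800/1400]
  450 → disc 1  [load 1400/1400]
  400 → disc 2  [load 1200/1400]
  400 → disc 3 (new)  [load 400/1400]
  350 → disc 3  [load 750/1400]
  300 → disc 3  [load 1050/1400]
  200 → disc 2  [load 1400/1400]
3 discs opened.

3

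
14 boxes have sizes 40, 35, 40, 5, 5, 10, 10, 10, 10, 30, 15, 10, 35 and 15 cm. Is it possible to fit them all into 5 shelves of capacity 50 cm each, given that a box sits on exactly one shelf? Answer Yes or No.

No

Total = 270 cm; ⌈270/50⌉ = 6.
At least 6 shelves are required, but only 5 are allowed.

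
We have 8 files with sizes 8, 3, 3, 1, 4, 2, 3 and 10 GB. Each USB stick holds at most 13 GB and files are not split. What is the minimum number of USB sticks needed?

3

Total = 10 + 8 + 4 + 3 + 3 + 3 + 2 + 1 = 34 GB.
Lower bound: ⌈34/13⌉ = 3 USB sticks.
A packing using 3 USB sticks:
  USB stick 1: 10 + 3 = 13
  USB stick 2: 8 + 4 + 1 = 13
  USB stick 3: 3 + 3 + 2 = 8
This matches the lower bound, so 3 is optimal.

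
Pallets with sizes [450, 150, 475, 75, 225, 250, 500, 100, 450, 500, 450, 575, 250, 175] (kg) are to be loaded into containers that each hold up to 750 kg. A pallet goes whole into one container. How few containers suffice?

7

Total = 575 + 500 + 500 + 475 + 450 + 450 + 450 + 250 + 250 + 225 + 175 + 150 + 100 + 75 = 4625 kg.
Lower bound: ⌈4625/750⌉ = 7 containers.
A packing using 7 containers:
  container 1: 575 + 175 = 750
  container 2: 500 + 250 = 750
  container 3: 500 + 250 = 750
  container 4: 475 + 225 = 700
  container 5: 450 + 150 + 100 = 700
  container 6: 450 + 75 = 525
  container 7: 450 = 450
This matches the lower bound, so 7 is optimal.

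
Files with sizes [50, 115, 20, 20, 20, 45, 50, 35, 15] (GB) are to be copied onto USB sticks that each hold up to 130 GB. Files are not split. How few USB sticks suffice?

Total = 115 + 50 + 50 + 45 + 35 + 20 + 20 + 20 + 15 = 370 GB.
Lower bound: ⌈370/130⌉ = 3 USB sticks.
A packing using 3 USB sticks:
  USB stick 1: 115 + 15 = 130
  USB stick 2: 50 + 50 + 20 = 120
  USB stick 3: 45 + 35 + 20 + 20 = 120
This matches the lower bound, so 3 is optimal.

3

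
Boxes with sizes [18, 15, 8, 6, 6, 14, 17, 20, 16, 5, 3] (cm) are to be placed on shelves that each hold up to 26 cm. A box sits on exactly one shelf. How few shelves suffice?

6

Total = 20 + 18 + 17 + 16 + 15 + 14 + 8 + 6 + 6 + 5 + 3 = 128 cm.
Lower bound: ⌈128/26⌉ = 5 shelves.
Also, 6 boxes each exceed 13 cm, and no two of those can share a shelf, so at least 6 shelves are needed.
A packing using 6 shelves:
  shelf 1: 20 + 6 = 26
  shelf 2: 18 + 8 = 26
  shelf 3: 17 + 6 + 3 = 26
  shelf 4: 16 + 5 = 21
  shelf 5: 15 = 15
  shelf 6: 14 = 14
This matches the lower bound, so 6 is optimal.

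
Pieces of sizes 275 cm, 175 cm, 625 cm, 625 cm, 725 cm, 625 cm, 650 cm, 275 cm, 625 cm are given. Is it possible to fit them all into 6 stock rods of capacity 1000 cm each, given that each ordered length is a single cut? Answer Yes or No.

Yes

A valid assignment using 6 stock rods:
  stock rod 1: 725 + 275 = 1000
  stock rod 2: 650 + 275 = 925
  stock rod 3: 625 + 175 = 800
  stock rod 4: 625 = 625
  stock rod 5: 625 = 625
  stock rod 6: 625 = 625
Every load is within 1000 cm, so 6 stock rods suffice.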